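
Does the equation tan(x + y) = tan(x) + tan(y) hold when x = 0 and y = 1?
Holds

Substituting x = 0, y = 1:

LHS = tan(0 + 1) = tan(1) ≈ 1.557
RHS = tan(0) + tan(1) = tan(1) ≈ 1.557

LHS = RHS, so the equation holds at this point.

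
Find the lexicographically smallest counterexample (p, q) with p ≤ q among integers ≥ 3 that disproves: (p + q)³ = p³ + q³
(p, q) = (3, 3)

Substituting (3, 3) into the claim:
LHS = (3 + 3)³ = 216
RHS = 3³ + 3³ = 54

Since LHS ≠ RHS, this pair disproves the claim, and no lexicographically smaller pair (p ≤ q, integers ≥ 3) does.

For instance (4, 5) is also a counterexample (LHS = 729, RHS = 189), but it's lexicographically larger.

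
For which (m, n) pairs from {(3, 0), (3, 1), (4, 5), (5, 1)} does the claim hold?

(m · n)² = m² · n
Testing each pair:
(3, 0): LHS = 0, RHS = 0 → holds
(3, 1): LHS = 9, RHS = 9 → holds
(4, 5): LHS = 400, RHS = 80 → fails
(5, 1): LHS = 25, RHS = 25 → holds

3 of 4 pairs satisfy the claim.

Answer: (3, 0), (3, 1), (5, 1)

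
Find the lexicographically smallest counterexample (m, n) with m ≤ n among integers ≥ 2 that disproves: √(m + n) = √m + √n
(m, n) = (2, 2)

Substituting (2, 2) into the claim:
LHS = √(2 + 2) = 2
RHS = √2 + √2 = 2·√(2) ≈ 2.828

Since LHS ≠ RHS, this pair disproves the claim, and no lexicographically smaller pair (m ≤ n, integers ≥ 2) does.

For instance (2, 7) is also a counterexample (LHS = 3, RHS = √(2) + √(7) ≈ 4.06), but it's lexicographically larger.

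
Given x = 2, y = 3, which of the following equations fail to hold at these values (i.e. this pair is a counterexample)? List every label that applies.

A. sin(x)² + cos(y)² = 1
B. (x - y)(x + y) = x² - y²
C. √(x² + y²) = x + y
Evaluating each claim at the given values:
A. LHS = sin(2)² + cos(3)² ≈ 1.807, RHS = 1 → fails here (LHS ≠ RHS)
B. LHS = -5, RHS = -5 → holds here (LHS = RHS)
C. LHS = √(13) ≈ 3.606, RHS = 5 → fails here (LHS ≠ RHS)

Answer: A, C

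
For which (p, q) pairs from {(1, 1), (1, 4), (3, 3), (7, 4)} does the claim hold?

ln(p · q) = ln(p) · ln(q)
Testing each pair:
(1, 1): LHS = 0, RHS = 0 → holds
(1, 4): LHS = ln(4) ≈ 1.386, RHS = 0 → fails
(3, 3): LHS = ln(9) ≈ 2.197, RHS = ln(3)² ≈ 1.207 → fails
(7, 4): LHS = ln(28) ≈ 3.332, RHS = ln(4)·ln(7) ≈ 2.698 → fails

1 of 4 pairs satisfies the claim.

Answer: (1, 1)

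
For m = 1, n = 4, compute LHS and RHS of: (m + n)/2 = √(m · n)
LHS = (1 + 4)/2 = 5/2
RHS = √(1 · 4) = 2

LHS ≠ RHS, so the equation does not hold here.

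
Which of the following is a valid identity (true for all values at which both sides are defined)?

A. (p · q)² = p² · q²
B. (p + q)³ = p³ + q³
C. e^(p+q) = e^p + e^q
A

A: holds — e.g. at (1, 2), both sides equal 4.
B: fails at (1, 2) — LHS = 27, RHS = 9.
C: fails at (3, 4) — LHS = e^7 ≈ 1097, RHS = e^3 + e^4 ≈ 74.68.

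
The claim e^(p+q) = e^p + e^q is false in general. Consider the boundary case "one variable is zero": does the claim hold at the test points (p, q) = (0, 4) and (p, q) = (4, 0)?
No, fails at both test points

At (0, 4): LHS = e^4 ≈ 54.6 ≠ RHS = 1 + e^4 ≈ 55.6
At (4, 0): LHS = e^4 ≈ 54.6 ≠ RHS = 1 + e^4 ≈ 55.6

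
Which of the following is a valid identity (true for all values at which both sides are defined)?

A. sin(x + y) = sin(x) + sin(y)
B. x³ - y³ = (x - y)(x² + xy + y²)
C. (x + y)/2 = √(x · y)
A: fails at (3, 3) — LHS = sin(6) ≈ -0.2794, RHS = 2·sin(3) ≈ 0.2822.
B: holds — e.g. at (3, 4), both sides equal -37.
C: fails at (3, 4) — LHS = 7/2, RHS = 2·√(3) ≈ 3.464.

Answer: B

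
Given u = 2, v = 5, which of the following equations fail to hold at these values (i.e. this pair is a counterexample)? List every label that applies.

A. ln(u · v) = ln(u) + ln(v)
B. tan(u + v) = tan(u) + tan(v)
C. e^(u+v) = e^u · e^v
Evaluating each claim at the given values:
A. LHS = ln(10) ≈ 2.303, RHS = ln(2) + ln(5) ≈ 2.303 → holds here (LHS = RHS)
B. LHS = tan(7) ≈ 0.8714, RHS = tan(5) + tan(2) ≈ -5.566 → fails here (LHS ≠ RHS)
C. LHS = e^7 ≈ 1097, RHS = e^7 ≈ 1097 → holds here (LHS = RHS)

Answer: B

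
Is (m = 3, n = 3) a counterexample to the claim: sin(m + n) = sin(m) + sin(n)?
Substituting m = 3, n = 3:
LHS = sin(3 + 3) = sin(6) ≈ -0.2794
RHS = sin(3) + sin(3) = 2·sin(3) ≈ 0.2822

Since LHS ≠ RHS, this pair disproves the claim.

Answer: Yes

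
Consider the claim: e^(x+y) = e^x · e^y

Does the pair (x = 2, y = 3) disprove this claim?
No

Substituting x = 2, y = 3:
LHS = e^(2+3) = e^5 ≈ 148.4
RHS = e^2 · e^3 = e^5 ≈ 148.4

The sides agree, so this pair does not disprove the claim.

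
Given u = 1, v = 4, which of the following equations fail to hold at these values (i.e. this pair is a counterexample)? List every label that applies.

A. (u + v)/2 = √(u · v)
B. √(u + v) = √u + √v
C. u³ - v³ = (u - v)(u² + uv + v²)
A, B

Evaluating each claim at the given values:
A. LHS = 5/2, RHS = 2 → fails here (LHS ≠ RHS)
B. LHS = √(5) ≈ 2.236, RHS = 3 → fails here (LHS ≠ RHS)
C. LHS = -63, RHS = -63 → holds here (LHS = RHS)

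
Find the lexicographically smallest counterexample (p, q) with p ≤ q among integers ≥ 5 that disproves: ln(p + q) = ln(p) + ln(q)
Substituting (5, 5) into the claim:
LHS = ln(5 + 5) = ln(10) ≈ 2.303
RHS = ln(5) + ln(5) = 2·ln(5) ≈ 3.219

Since LHS ≠ RHS, this pair disproves the claim, and no lexicographically smaller pair (p ≤ q, integers ≥ 5) does.

For instance (9, 11) is also a counterexample (LHS = ln(20) ≈ 2.996, RHS = ln(9) + ln(11) ≈ 4.595), but it's lexicographically larger.

Answer: (p, q) = (5, 5)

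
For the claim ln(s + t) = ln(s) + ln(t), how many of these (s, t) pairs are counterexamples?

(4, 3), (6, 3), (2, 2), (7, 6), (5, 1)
4

Testing each pair:
(4, 3): LHS = ln(7) ≈ 1.946, RHS = ln(3) + ln(4) ≈ 2.485 → counterexample
(6, 3): LHS = ln(9) ≈ 2.197, RHS = ln(3) + ln(6) ≈ 2.89 → counterexample
(2, 2): LHS = ln(4) ≈ 1.386, RHS = 2·ln(2) ≈ 1.386 → satisfies claim
(7, 6): LHS = ln(13) ≈ 2.565, RHS = ln(6) + ln(7) ≈ 3.738 → counterexample
(5, 1): LHS = ln(6) ≈ 1.792, RHS = ln(5) ≈ 1.609 → counterexample

That makes 4 counterexamples.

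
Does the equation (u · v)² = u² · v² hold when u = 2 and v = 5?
Holds

Substituting u = 2, v = 5:

LHS = (2 · 5)² = 100
RHS = 2² · 5² = 100

LHS = RHS, so the equation holds at this point.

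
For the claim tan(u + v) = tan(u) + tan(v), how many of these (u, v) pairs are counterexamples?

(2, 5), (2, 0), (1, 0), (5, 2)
Testing each pair:
(2, 5): LHS = tan(7) ≈ 0.8714, RHS = tan(5) + tan(2) ≈ -5.566 → counterexample
(2, 0): LHS = tan(2) ≈ -2.185, RHS = tan(2) ≈ -2.185 → satisfies claim
(1, 0): LHS = tan(1) ≈ 1.557, RHS = tan(1) ≈ 1.557 → satisfies claim
(5, 2): LHS = tan(7) ≈ 0.8714, RHS = tan(5) + tan(2) ≈ -5.566 → counterexample

That makes 2 counterexamples.

Answer: 2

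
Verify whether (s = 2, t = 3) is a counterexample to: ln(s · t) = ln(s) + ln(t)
No

Substituting s = 2, t = 3:
LHS = ln(2 · 3) = ln(6) ≈ 1.792
RHS = ln(2) + ln(3) ≈ 1.792

The sides agree, so this pair does not disprove the claim.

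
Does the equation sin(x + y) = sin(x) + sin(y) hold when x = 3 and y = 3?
Fails

Substituting x = 3, y = 3:

LHS = sin(3 + 3) = sin(6) ≈ -0.2794
RHS = sin(3) + sin(3) = 2·sin(3) ≈ 0.2822

LHS ≠ RHS, so the equation does not hold at this point.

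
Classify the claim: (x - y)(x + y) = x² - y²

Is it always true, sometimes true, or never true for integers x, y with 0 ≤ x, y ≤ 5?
The identity holds for every pair in the range. For instance at (x, y) = (5, 0): both sides equal 25.

Answer: Always true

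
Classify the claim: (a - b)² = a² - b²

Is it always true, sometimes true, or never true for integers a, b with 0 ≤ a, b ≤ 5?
It holds at (a, b) = (2, 2) (both sides equal 0), but fails at (a, b) = (2, 3) (LHS = 1, RHS = -5).

Answer: Sometimes true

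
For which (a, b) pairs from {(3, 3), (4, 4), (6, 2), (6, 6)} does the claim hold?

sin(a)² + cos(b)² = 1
Testing each pair:
(3, 3): LHS = sin(3)² + cos(3)² = 1, RHS = 1 → holds
(4, 4): LHS = cos(4)² + sin(4)² = 1, RHS = 1 → holds
(6, 2): LHS = sin(6)² + cos(2)² ≈ 0.2513, RHS = 1 → fails
(6, 6): LHS = sin(6)² + cos(6)² = 1, RHS = 1 → holds

3 of 4 pairs satisfy the claim.

Answer: (3, 3), (4, 4), (6, 6)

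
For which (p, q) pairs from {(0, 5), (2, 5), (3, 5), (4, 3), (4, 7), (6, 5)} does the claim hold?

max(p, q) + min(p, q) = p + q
All pairs

Testing each pair:
(0, 5): LHS = 5, RHS = 5 → holds
(2, 5): LHS = 7, RHS = 7 → holds
(3, 5): LHS = 8, RHS = 8 → holds
(4, 3): LHS = 7, RHS = 7 → holds
(4, 7): LHS = 11, RHS = 11 → holds
(6, 5): LHS = 11, RHS = 11 → holds

Every pair satisfies the claim.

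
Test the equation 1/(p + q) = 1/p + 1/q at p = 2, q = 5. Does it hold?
Fails

Substituting p = 2, q = 5:

LHS = 1/(2 + 5) = 1/7
RHS = 1/2 + 1/5 = 7/10

LHS ≠ RHS, so the equation does not hold at this point.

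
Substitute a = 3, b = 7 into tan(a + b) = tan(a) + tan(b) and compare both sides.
LHS = tan(3 + 7) = tan(10) ≈ 0.6484
RHS = tan(3) + tan(7) ≈ 0.7289

LHS ≠ RHS (they differ by about 0.08054), so the equation does not hold here.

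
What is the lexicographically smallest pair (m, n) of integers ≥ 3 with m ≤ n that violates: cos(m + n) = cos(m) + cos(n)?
(m, n) = (3, 3)

Substituting (3, 3) into the claim:
LHS = cos(3 + 3) = cos(6) ≈ 0.9602
RHS = cos(3) + cos(3) = 2·cos(3) ≈ -1.98

Since LHS ≠ RHS, this pair disproves the claim, and no lexicographically smaller pair (m ≤ n, integers ≥ 3) does.

For instance (4, 10) is also a counterexample (LHS = cos(14) ≈ 0.1367, RHS = cos(10) + cos(4) ≈ -1.493), but it's lexicographically larger.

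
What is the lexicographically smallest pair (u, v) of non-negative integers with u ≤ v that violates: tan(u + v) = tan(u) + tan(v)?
(u, v) = (1, 1)

At (0, 1): both sides equal tan(1) ≈ 1.557, so it holds there.

Substituting (1, 1) into the claim:
LHS = tan(1 + 1) = tan(2) ≈ -2.185
RHS = tan(1) + tan(1) = 2·tan(1) ≈ 3.115

Since LHS ≠ RHS, this pair disproves the claim, and no lexicographically smaller pair (u ≤ v, non-negative integers) does.

For instance (3, 4) is also a counterexample (LHS = tan(7) ≈ 0.8714, RHS = tan(3) + tan(4) ≈ 1.015), but it's lexicographically larger.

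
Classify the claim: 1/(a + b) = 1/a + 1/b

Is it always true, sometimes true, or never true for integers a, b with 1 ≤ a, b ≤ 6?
The claim fails for every pair in the range. For instance at (a, b) = (2, 2): LHS = 1/4, RHS = 1.

Answer: Never true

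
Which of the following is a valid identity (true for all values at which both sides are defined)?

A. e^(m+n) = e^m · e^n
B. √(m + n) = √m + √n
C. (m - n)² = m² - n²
A: holds — e.g. at (2, 4), both sides equal e^6 ≈ 403.4.
B: fails at (2, 2) — LHS = 2, RHS = 2·√(2) ≈ 2.828.
C: fails at (2, 3) — LHS = 1, RHS = -5.

Answer: A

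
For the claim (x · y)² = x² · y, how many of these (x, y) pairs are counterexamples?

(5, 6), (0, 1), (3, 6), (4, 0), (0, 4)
2

Testing each pair:
(5, 6): LHS = 900, RHS = 150 → counterexample
(0, 1): LHS = 0, RHS = 0 → satisfies claim
(3, 6): LHS = 324, RHS = 54 → counterexample
(4, 0): LHS = 0, RHS = 0 → satisfies claim
(0, 4): LHS = 0, RHS = 0 → satisfies claim

That makes 2 counterexamples.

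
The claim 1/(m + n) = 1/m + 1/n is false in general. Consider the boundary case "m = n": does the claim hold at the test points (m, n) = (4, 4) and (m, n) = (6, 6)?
At (4, 4): LHS = 1/8 ≠ RHS = 1/2
At (6, 6): LHS = 1/12 ≠ RHS = 1/3

Answer: No, fails at both test points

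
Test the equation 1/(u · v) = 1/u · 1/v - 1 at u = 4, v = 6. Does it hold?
Fails

Substituting u = 4, v = 6:

LHS = 1/(4 · 6) = 1/24
RHS = 1/4 · 1/6 - 1 = -23/24

LHS ≠ RHS, so the equation does not hold at this point.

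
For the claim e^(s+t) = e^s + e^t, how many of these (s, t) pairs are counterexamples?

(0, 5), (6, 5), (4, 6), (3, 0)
4

Testing each pair:
(0, 5): LHS = e^5 ≈ 148.4, RHS = 1 + e^5 ≈ 149.4 → counterexample
(6, 5): LHS = e^11 ≈ 59874.1, RHS = e^5 + e^6 ≈ 551.8 → counterexample
(4, 6): LHS = e^10 ≈ 22026.5, RHS = e^4 + e^6 ≈ 458 → counterexample
(3, 0): LHS = e^3 ≈ 20.09, RHS = 1 + e^3 ≈ 21.09 → counterexample

That makes 4 counterexamples.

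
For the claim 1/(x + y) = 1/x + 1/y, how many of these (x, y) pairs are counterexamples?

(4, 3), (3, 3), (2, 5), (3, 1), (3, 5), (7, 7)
6

Testing each pair:
(4, 3): LHS = 1/7, RHS = 7/12 → counterexample
(3, 3): LHS = 1/6, RHS = 2/3 → counterexample
(2, 5): LHS = 1/7, RHS = 7/10 → counterexample
(3, 1): LHS = 1/4, RHS = 4/3 → counterexample
(3, 5): LHS = 1/8, RHS = 8/15 → counterexample
(7, 7): LHS = 1/14, RHS = 2/7 → counterexample

That makes 6 counterexamples.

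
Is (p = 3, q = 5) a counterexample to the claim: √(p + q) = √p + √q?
Yes

Substituting p = 3, q = 5:
LHS = √(3 + 5) = 2·√(2) ≈ 2.828
RHS = √3 + √5 = √(3) + √(5) ≈ 3.968

Since LHS ≠ RHS, this pair disproves the claim.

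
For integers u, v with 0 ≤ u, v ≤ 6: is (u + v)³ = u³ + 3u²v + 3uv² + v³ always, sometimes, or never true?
Always true

The identity holds for every pair in the range. For instance at (u, v) = (3, 2): both sides equal 125.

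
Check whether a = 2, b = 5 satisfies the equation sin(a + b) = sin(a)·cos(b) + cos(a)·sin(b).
Substituting a = 2, b = 5:

LHS = sin(2 + 5) = sin(7) ≈ 0.657
RHS = sin(2)·cos(5) + cos(2)·sin(5) = sin(2)·cos(5) + sin(5)·cos(2) ≈ 0.657

LHS = RHS, so the equation holds at this point.

Answer: Holds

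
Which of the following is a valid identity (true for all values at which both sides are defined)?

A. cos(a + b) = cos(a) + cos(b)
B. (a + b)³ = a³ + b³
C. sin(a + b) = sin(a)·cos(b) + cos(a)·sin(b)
C

A: fails at (1, 5) — LHS = cos(6) ≈ 0.9602, RHS = cos(5) + cos(1) ≈ 0.824.
B: fails at (5, 8) — LHS = 2197, RHS = 637.
C: holds — e.g. at (2, 5), both sides equal sin(7) ≈ 0.657.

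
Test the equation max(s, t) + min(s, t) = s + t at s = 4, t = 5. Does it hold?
Holds

Substituting s = 4, t = 5:

LHS = max(4, 5) + min(4, 5) = 9
RHS = 4 + 5 = 9

LHS = RHS, so the equation holds at this point.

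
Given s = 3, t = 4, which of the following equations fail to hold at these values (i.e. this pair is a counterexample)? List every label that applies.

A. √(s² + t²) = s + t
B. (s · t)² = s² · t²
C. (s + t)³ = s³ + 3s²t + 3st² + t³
Evaluating each claim at the given values:
A. LHS = 5, RHS = 7 → fails here (LHS ≠ RHS)
B. LHS = 144, RHS = 144 → holds here (LHS = RHS)
C. LHS = 343, RHS = 343 → holds here (LHS = RHS)

Answer: A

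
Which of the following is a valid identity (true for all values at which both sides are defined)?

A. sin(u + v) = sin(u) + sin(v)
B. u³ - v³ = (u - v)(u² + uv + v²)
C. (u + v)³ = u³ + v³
A: fails at (2, 2) — LHS = sin(4) ≈ -0.7568, RHS = 2·sin(2) ≈ 1.819.
B: holds — e.g. at (5, 5), both sides equal 0.
C: fails at (1, 2) — LHS = 27, RHS = 9.

Answer: B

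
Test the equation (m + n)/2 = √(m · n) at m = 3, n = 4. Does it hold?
Fails

Substituting m = 3, n = 4:

LHS = (3 + 4)/2 = 7/2
RHS = √(3 · 4) = 2·√(3) ≈ 3.464

LHS ≠ RHS, so the equation does not hold at this point.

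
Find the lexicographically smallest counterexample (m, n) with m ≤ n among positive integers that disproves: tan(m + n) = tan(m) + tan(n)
(m, n) = (1, 1)

Substituting (1, 1) into the claim:
LHS = tan(1 + 1) = tan(2) ≈ -2.185
RHS = tan(1) + tan(1) = 2·tan(1) ≈ 3.115

Since LHS ≠ RHS, this pair disproves the claim, and no lexicographically smaller pair (m ≤ n, positive integers) does.

For instance (1, 8) is also a counterexample (LHS = tan(9) ≈ -0.4523, RHS = tan(8) + tan(1) ≈ -5.242), but it's lexicographically larger.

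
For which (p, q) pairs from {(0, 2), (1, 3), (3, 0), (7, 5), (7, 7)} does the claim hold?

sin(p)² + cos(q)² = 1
Testing each pair:
(0, 2): LHS = cos(2)² ≈ 0.1732, RHS = 1 → fails
(1, 3): LHS = sin(1)² + cos(3)² ≈ 1.688, RHS = 1 → fails
(3, 0): LHS = sin(3)² + 1 ≈ 1.02, RHS = 1 → fails
(7, 5): LHS = cos(5)² + sin(7)² ≈ 0.5121, RHS = 1 → fails
(7, 7): LHS = sin(7)² + cos(7)² = 1, RHS = 1 → holds

1 of 5 pairs satisfies the claim.

Answer: (7, 7)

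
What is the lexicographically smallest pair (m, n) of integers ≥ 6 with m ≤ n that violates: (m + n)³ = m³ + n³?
Substituting (6, 6) into the claim:
LHS = (6 + 6)³ = 1728
RHS = 6³ + 6³ = 432

Since LHS ≠ RHS, this pair disproves the claim, and no lexicographically smaller pair (m ≤ n, integers ≥ 6) does.

For instance (8, 9) is also a counterexample (LHS = 4913, RHS = 1241), but it's lexicographically larger.

Answer: (m, n) = (6, 6)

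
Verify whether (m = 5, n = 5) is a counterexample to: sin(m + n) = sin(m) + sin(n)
Yes

Substituting m = 5, n = 5:
LHS = sin(5 + 5) = sin(10) ≈ -0.544
RHS = sin(5) + sin(5) = 2·sin(5) ≈ -1.918

Since LHS ≠ RHS, this pair disproves the claim.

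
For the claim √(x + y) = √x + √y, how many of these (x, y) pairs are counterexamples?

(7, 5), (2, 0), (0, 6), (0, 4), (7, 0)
Testing each pair:
(7, 5): LHS = 2·√(3) ≈ 3.464, RHS = √(5) + √(7) ≈ 4.882 → counterexample
(2, 0): LHS = √(2) ≈ 1.414, RHS = √(2) ≈ 1.414 → satisfies claim
(0, 6): LHS = √(6) ≈ 2.449, RHS = √(6) ≈ 2.449 → satisfies claim
(0, 4): LHS = 2, RHS = 2 → satisfies claim
(7, 0): LHS = √(7) ≈ 2.646, RHS = √(7) ≈ 2.646 → satisfies claim

That makes 1 counterexample.

Answer: 1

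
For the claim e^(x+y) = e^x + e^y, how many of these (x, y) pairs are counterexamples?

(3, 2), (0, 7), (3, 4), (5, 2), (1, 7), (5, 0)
6

Testing each pair:
(3, 2): LHS = e^5 ≈ 148.4, RHS = e^2 + e^3 ≈ 27.47 → counterexample
(0, 7): LHS = e^7 ≈ 1097, RHS = 1 + e^7 ≈ 1098 → counterexample
(3, 4): LHS = e^7 ≈ 1097, RHS = e^3 + e^4 ≈ 74.68 → counterexample
(5, 2): LHS = e^7 ≈ 1097, RHS = e^2 + e^5 ≈ 155.8 → counterexample
(1, 7): LHS = e^8 ≈ 2981, RHS = e + e^7 ≈ 1099 → counterexample
(5, 0): LHS = e^5 ≈ 148.4, RHS = 1 + e^5 ≈ 149.4 → counterexample

That makes 6 counterexamples.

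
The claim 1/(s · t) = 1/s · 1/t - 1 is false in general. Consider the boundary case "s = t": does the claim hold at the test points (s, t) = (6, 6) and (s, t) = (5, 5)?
No, fails at both test points

At (6, 6): LHS = 1/36 ≠ RHS = -35/36
At (5, 5): LHS = 1/25 ≠ RHS = -24/25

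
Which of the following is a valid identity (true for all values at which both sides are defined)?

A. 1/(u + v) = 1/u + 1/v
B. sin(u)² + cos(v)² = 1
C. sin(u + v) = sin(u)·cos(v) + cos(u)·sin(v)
C

A: fails at (4, 5) — LHS = 1/9, RHS = 9/20.
B: fails at (1, 5) — LHS = cos(5)² + sin(1)² ≈ 0.7885, RHS = 1.
C: holds — e.g. at (4, 5), both sides equal sin(9) ≈ 0.4121.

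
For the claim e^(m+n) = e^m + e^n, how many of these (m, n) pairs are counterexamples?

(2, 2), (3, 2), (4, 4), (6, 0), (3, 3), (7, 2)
Testing each pair:
(2, 2): LHS = e^4 ≈ 54.6, RHS = 2·e^2 ≈ 14.78 → counterexample
(3, 2): LHS = e^5 ≈ 148.4, RHS = e^2 + e^3 ≈ 27.47 → counterexample
(4, 4): LHS = e^8 ≈ 2981, RHS = 2·e^4 ≈ 109.2 → counterexample
(6, 0): LHS = e^6 ≈ 403.4, RHS = 1 + e^6 ≈ 404.4 → counterexample
(3, 3): LHS = e^6 ≈ 403.4, RHS = 2·e^3 ≈ 40.17 → counterexample
(7, 2): LHS = e^9 ≈ 8103, RHS = e^2 + e^7 ≈ 1104 → counterexample

That makes 6 counterexamples.

Answer: 6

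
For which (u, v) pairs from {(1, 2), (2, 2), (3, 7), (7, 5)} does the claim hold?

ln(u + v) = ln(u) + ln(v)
(2, 2)

Testing each pair:
(1, 2): LHS = ln(3) ≈ 1.099, RHS = ln(2) ≈ 0.6931 → fails
(2, 2): LHS = ln(4) ≈ 1.386, RHS = 2·ln(2) ≈ 1.386 → holds
(3, 7): LHS = ln(10) ≈ 2.303, RHS = ln(3) + ln(7) ≈ 3.045 → fails
(7, 5): LHS = ln(12) ≈ 2.485, RHS = ln(5) + ln(7) ≈ 3.555 → fails

1 of 4 pairs satisfies the claim.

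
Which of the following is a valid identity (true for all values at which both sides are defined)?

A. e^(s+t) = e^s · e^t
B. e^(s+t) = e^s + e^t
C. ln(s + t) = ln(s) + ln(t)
A: holds — e.g. at (1, 1), both sides equal e^2 ≈ 7.389.
B: fails at (0, 1) — LHS = e ≈ 2.718, RHS = 1 + e ≈ 3.718.
C: fails at (4, 6) — LHS = ln(10) ≈ 2.303, RHS = ln(4) + ln(6) ≈ 3.178.

Answer: A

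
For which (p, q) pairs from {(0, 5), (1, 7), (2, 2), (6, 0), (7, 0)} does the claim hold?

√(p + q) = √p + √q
Testing each pair:
(0, 5): LHS = √(5) ≈ 2.236, RHS = √(5) ≈ 2.236 → holds
(1, 7): LHS = 2·√(2) ≈ 2.828, RHS = 1 + √(7) ≈ 3.646 → fails
(2, 2): LHS = 2, RHS = 2·√(2) ≈ 2.828 → fails
(6, 0): LHS = √(6) ≈ 2.449, RHS = √(6) ≈ 2.449 → holds
(7, 0): LHS = √(7) ≈ 2.646, RHS = √(7) ≈ 2.646 → holds

3 of 5 pairs satisfy the claim.

Answer: (0, 5), (6, 0), (7, 0)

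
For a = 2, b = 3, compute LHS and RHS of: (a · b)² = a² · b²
LHS = (2 · 3)² = 36
RHS = 2² · 3² = 36

LHS = RHS: the two sides agree.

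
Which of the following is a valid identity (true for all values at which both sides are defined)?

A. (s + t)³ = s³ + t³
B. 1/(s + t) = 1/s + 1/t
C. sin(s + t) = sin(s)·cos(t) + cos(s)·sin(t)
C

A: fails at (3, 3) — LHS = 216, RHS = 54.
B: fails at (1, 5) — LHS = 1/6, RHS = 6/5.
C: holds — e.g. at (2, 3), both sides equal sin(5) ≈ -0.9589.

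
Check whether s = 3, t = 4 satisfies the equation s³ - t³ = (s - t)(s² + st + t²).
Substituting s = 3, t = 4:

LHS = 3³ - 4³ = -37
RHS = (3 - 4)(3² + 3·4 + 4²) = -37

LHS = RHS, so the equation holds at this point.

Answer: Holds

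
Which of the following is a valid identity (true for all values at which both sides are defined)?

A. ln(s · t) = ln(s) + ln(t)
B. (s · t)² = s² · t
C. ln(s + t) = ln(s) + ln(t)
A

A: holds — e.g. at (2, 2), both sides equal ln(4) ≈ 1.386.
B: fails at (2, 2) — LHS = 16, RHS = 8.
C: fails at (1, 1) — LHS = ln(2) ≈ 0.6931, RHS = 0.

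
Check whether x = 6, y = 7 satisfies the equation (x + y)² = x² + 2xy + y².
Holds

Substituting x = 6, y = 7:

LHS = (6 + 7)² = 169
RHS = 6² + 2·6·7 + 7² = 169

LHS = RHS, so the equation holds at this point.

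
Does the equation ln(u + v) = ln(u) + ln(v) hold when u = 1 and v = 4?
Substituting u = 1, v = 4:

LHS = ln(1 + 4) = ln(5) ≈ 1.609
RHS = ln(1) + ln(4) = ln(4) ≈ 1.386

LHS ≠ RHS, so the equation does not hold at this point.

Answer: Fails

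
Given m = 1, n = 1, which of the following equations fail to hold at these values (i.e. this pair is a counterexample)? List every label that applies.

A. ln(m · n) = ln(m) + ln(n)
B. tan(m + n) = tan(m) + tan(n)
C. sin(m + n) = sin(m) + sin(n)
Evaluating each claim at the given values:
A. LHS = 0, RHS = 0 → holds here (LHS = RHS)
B. LHS = tan(2) ≈ -2.185, RHS = 2·tan(1) ≈ 3.115 → fails here (LHS ≠ RHS)
C. LHS = sin(2) ≈ 0.9093, RHS = 2·sin(1) ≈ 1.683 → fails here (LHS ≠ RHS)

Answer: B, C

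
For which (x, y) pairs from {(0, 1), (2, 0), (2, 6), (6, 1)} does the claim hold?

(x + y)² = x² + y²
(0, 1), (2, 0)

Testing each pair:
(0, 1): LHS = 1, RHS = 1 → holds
(2, 0): LHS = 4, RHS = 4 → holds
(2, 6): LHS = 64, RHS = 40 → fails
(6, 1): LHS = 49, RHS = 37 → fails

2 of 4 pairs satisfy the claim.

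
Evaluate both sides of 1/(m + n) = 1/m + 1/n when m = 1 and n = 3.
LHS = 1/(1 + 3) = 1/4
RHS = 1/1 + 1/3 = 4/3

LHS ≠ RHS, so the equation does not hold here.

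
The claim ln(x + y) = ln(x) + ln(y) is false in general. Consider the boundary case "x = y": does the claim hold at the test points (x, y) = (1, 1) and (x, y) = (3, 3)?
At (1, 1): LHS = ln(2) ≈ 0.6931 ≠ RHS = 0
At (3, 3): LHS = ln(6) ≈ 1.792 ≠ RHS = 2·ln(3) ≈ 2.197

Answer: No, fails at both test points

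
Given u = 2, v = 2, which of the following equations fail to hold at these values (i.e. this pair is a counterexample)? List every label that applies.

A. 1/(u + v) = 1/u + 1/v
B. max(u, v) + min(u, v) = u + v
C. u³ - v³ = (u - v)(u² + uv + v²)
Evaluating each claim at the given values:
A. LHS = 1/4, RHS = 1 → fails here (LHS ≠ RHS)
B. LHS = 4, RHS = 4 → holds here (LHS = RHS)
C. LHS = 0, RHS = 0 → holds here (LHS = RHS)

Answer: A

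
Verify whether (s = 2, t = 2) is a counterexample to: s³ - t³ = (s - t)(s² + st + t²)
No

Substituting s = 2, t = 2:
LHS = 2³ - 2³ = 0
RHS = (2 - 2)(2² + 2·2 + 2²) = 0

The sides agree, so this pair does not disprove the claim.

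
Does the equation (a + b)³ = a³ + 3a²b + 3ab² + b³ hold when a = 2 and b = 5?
Holds

Substituting a = 2, b = 5:

LHS = (2 + 5)³ = 343
RHS = 2³ + 3·2²·5 + 3·2·5² + 5³ = 343

LHS = RHS, so the equation holds at this point.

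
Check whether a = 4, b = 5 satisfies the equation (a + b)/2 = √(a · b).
Substituting a = 4, b = 5:

LHS = (4 + 5)/2 = 9/2
RHS = √(4 · 5) = 2·√(5) ≈ 4.472

LHS ≠ RHS, so the equation does not hold at this point.

Answer: Fails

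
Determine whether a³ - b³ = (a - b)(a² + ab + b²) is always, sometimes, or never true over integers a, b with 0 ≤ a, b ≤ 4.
The identity holds for every pair in the range. For instance at (a, b) = (1, 3): both sides equal -26.

Answer: Always true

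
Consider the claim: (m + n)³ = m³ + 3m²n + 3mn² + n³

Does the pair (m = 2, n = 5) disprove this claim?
No

Substituting m = 2, n = 5:
LHS = (2 + 5)³ = 343
RHS = 2³ + 3·2²·5 + 3·2·5² + 5³ = 343

The sides agree, so this pair does not disprove the claim.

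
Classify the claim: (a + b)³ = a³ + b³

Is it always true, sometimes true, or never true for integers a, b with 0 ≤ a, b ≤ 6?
Sometimes true

It holds at (a, b) = (0, 2) (both sides equal 8), but fails at (a, b) = (1, 4) (LHS = 125, RHS = 65).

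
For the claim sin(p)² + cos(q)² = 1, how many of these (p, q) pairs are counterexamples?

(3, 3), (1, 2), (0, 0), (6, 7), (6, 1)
Testing each pair:
(3, 3): LHS = sin(3)² + cos(3)² = 1, RHS = 1 → satisfies claim
(1, 2): LHS = cos(2)² + sin(1)² ≈ 0.8813, RHS = 1 → counterexample
(0, 0): LHS = 1, RHS = 1 → satisfies claim
(6, 7): LHS = sin(6)² + cos(7)² ≈ 0.6464, RHS = 1 → counterexample
(6, 1): LHS = sin(6)² + cos(1)² ≈ 0.37, RHS = 1 → counterexample

That makes 3 counterexamples.

Answer: 3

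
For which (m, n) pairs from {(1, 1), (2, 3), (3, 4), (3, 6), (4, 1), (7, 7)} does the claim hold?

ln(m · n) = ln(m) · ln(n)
(1, 1)

Testing each pair:
(1, 1): LHS = 0, RHS = 0 → holds
(2, 3): LHS = ln(6) ≈ 1.792, RHS = ln(2)·ln(3) ≈ 0.7615 → fails
(3, 4): LHS = ln(12) ≈ 2.485, RHS = ln(3)·ln(4) ≈ 1.523 → fails
(3, 6): LHS = ln(18) ≈ 2.89, RHS = ln(3)·ln(6) ≈ 1.968 → fails
(4, 1): LHS = ln(4) ≈ 1.386, RHS = 0 → fails
(7, 7): LHS = ln(49) ≈ 3.892, RHS = ln(7)² ≈ 3.787 → fails

1 of 6 pairs satisfies the claim.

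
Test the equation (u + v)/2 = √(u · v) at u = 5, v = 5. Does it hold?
Substituting u = 5, v = 5:

LHS = (5 + 5)/2 = 5
RHS = √(5 · 5) = 5

LHS = RHS, so the equation holds at this point.

Answer: Holds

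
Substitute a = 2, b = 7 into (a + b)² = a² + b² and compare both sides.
LHS = (2 + 7)² = 81
RHS = 2² + 7² = 53

LHS ≠ RHS, so the equation does not hold here.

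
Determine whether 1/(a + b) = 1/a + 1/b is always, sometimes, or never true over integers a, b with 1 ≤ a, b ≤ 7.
Never true

The claim fails for every pair in the range. For instance at (a, b) = (7, 2): LHS = 1/9, RHS = 9/14.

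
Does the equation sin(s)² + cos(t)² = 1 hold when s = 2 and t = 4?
Fails

Substituting s = 2, t = 4:

LHS = sin(2)² + cos(4)² ≈ 1.254
RHS = 1

LHS ≠ RHS, so the equation does not hold at this point.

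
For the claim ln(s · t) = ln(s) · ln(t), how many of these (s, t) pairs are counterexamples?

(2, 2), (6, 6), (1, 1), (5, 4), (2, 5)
Testing each pair:
(2, 2): LHS = ln(4) ≈ 1.386, RHS = ln(2)² ≈ 0.4805 → counterexample
(6, 6): LHS = ln(36) ≈ 3.584, RHS = ln(6)² ≈ 3.21 → counterexample
(1, 1): LHS = 0, RHS = 0 → satisfies claim
(5, 4): LHS = ln(20) ≈ 2.996, RHS = ln(4)·ln(5) ≈ 2.231 → counterexample
(2, 5): LHS = ln(10) ≈ 2.303, RHS = ln(2)·ln(5) ≈ 1.116 → counterexample

That makes 4 counterexamples.

Answer: 4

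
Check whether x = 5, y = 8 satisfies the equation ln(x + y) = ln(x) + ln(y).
Fails

Substituting x = 5, y = 8:

LHS = ln(5 + 8) = ln(13) ≈ 2.565
RHS = ln(5) + ln(8) ≈ 3.689

LHS ≠ RHS, so the equation does not hold at this point.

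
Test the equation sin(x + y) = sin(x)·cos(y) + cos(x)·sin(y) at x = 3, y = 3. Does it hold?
Holds

Substituting x = 3, y = 3:

LHS = sin(3 + 3) = sin(6) ≈ -0.2794
RHS = sin(3)·cos(3) + cos(3)·sin(3) = 2·sin(3)·cos(3) ≈ -0.2794

LHS = RHS, so the equation holds at this point.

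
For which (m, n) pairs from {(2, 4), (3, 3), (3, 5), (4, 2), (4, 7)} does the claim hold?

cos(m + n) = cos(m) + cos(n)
None

Testing each pair:
(2, 4): LHS = cos(6) ≈ 0.9602, RHS = cos(4) + cos(2) ≈ -1.07 → fails
(3, 3): LHS = cos(6) ≈ 0.9602, RHS = 2·cos(3) ≈ -1.98 → fails
(3, 5): LHS = cos(8) ≈ -0.1455, RHS = cos(3) + cos(5) ≈ -0.7063 → fails
(4, 2): LHS = cos(6) ≈ 0.9602, RHS = cos(4) + cos(2) ≈ -1.07 → fails
(4, 7): LHS = cos(11) ≈ 0.004426, RHS = cos(4) + cos(7) ≈ 0.1003 → fails

No pair satisfies the claim.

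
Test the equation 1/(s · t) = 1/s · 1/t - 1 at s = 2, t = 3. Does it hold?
Substituting s = 2, t = 3:

LHS = 1/(2 · 3) = 1/6
RHS = 1/2 · 1/3 - 1 = -5/6

LHS ≠ RHS, so the equation does not hold at this point.

Answer: Fails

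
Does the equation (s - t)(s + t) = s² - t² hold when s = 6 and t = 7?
Substituting s = 6, t = 7:

LHS = (6 - 7)(6 + 7) = -13
RHS = 6² - 7² = -13

LHS = RHS, so the equation holds at this point.

Answer: Holds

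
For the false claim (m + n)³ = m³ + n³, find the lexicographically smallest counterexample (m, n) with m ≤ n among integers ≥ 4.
Substituting (4, 4) into the claim:
LHS = (4 + 4)³ = 512
RHS = 4³ + 4³ = 128

Since LHS ≠ RHS, this pair disproves the claim, and no lexicographically smaller pair (m ≤ n, integers ≥ 4) does.

For instance (4, 5) is also a counterexample (LHS = 729, RHS = 189), but it's lexicographically larger.

Answer: (m, n) = (4, 4)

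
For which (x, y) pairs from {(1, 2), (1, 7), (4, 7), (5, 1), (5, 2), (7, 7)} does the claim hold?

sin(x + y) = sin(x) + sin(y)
Testing each pair:
(1, 2): LHS = sin(3) ≈ 0.1411, RHS = sin(1) + sin(2) ≈ 1.751 → fails
(1, 7): LHS = sin(8) ≈ 0.9894, RHS = sin(7) + sin(1) ≈ 1.498 → fails
(4, 7): LHS = sin(11) ≈ -1, RHS = sin(4) + sin(7) ≈ -0.09982 → fails
(5, 1): LHS = sin(6) ≈ -0.2794, RHS = sin(5) + sin(1) ≈ -0.1175 → fails
(5, 2): LHS = sin(7) ≈ 0.657, RHS = sin(5) + sin(2) ≈ -0.04963 → fails
(7, 7): LHS = sin(14) ≈ 0.9906, RHS = 2·sin(7) ≈ 1.314 → fails

No pair satisfies the claim.

Answer: None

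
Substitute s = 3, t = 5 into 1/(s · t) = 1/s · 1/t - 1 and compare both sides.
LHS = 1/(3 · 5) = 1/15
RHS = 1/3 · 1/5 - 1 = -14/15

LHS ≠ RHS, so the equation does not hold here.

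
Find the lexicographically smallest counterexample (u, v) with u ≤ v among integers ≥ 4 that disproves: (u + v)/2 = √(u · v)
At (4, 4): both sides equal 4, so it holds there.

Substituting (4, 5) into the claim:
LHS = (4 + 5)/2 = 9/2
RHS = √(4 · 5) = 2·√(5) ≈ 4.472

Since LHS ≠ RHS, this pair disproves the claim, and no lexicographically smaller pair (u ≤ v, integers ≥ 4) does.

For instance (5, 9) is also a counterexample (LHS = 7, RHS = 3·√(5) ≈ 6.708), but it's lexicographically larger.

Answer: (u, v) = (4, 5)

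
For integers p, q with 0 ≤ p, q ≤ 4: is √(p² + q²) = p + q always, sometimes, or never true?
Sometimes true

It holds at (p, q) = (4, 0) (both sides equal 4), but fails at (p, q) = (4, 3) (LHS = 5, RHS = 7).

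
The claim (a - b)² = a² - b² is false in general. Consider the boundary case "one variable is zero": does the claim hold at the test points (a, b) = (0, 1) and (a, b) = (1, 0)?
At (0, 1): LHS = 1 ≠ RHS = -1
At (1, 0): LHS = 1, RHS = 1 → equal

Answer: Only at (1, 0)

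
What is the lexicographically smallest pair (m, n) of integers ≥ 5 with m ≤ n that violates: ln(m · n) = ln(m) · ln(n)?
Substituting (5, 5) into the claim:
LHS = ln(5 · 5) = ln(25) ≈ 3.219
RHS = ln(5) · ln(5) = ln(5)² ≈ 2.59

Since LHS ≠ RHS, this pair disproves the claim, and no lexicographically smaller pair (m ≤ n, integers ≥ 5) does.

For instance (11, 12) is also a counterexample (LHS = ln(132) ≈ 4.883, RHS = ln(11)·ln(12) ≈ 5.959), but it's lexicographically larger.

Answer: (m, n) = (5, 5)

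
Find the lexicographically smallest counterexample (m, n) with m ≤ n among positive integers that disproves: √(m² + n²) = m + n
Substituting (1, 1) into the claim:
LHS = √(1² + 1²) = √(2) ≈ 1.414
RHS = 1 + 1 = 2

Since LHS ≠ RHS, this pair disproves the claim, and no lexicographically smaller pair (m ≤ n, positive integers) does.

For instance (2, 7) is also a counterexample (LHS = √(53) ≈ 7.28, RHS = 9), but it's lexicographically larger.

Answer: (m, n) = (1, 1)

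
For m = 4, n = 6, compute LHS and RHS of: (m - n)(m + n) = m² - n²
LHS = (4 - 6)(4 + 6) = -20
RHS = 4² - 6² = -20

LHS = RHS: the two sides agree.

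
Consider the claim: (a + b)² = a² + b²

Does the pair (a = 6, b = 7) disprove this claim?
Substituting a = 6, b = 7:
LHS = (6 + 7)² = 169
RHS = 6² + 7² = 85

Since LHS ≠ RHS, this pair disproves the claim.

Answer: Yes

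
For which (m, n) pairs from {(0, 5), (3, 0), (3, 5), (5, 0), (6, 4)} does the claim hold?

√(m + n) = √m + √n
Testing each pair:
(0, 5): LHS = √(5) ≈ 2.236, RHS = √(5) ≈ 2.236 → holds
(3, 0): LHS = √(3) ≈ 1.732, RHS = √(3) ≈ 1.732 → holds
(3, 5): LHS = 2·√(2) ≈ 2.828, RHS = √(3) + √(5) ≈ 3.968 → fails
(5, 0): LHS = √(5) ≈ 2.236, RHS = √(5) ≈ 2.236 → holds
(6, 4): LHS = √(10) ≈ 3.162, RHS = 2 + √(6) ≈ 4.449 → fails

3 of 5 pairs satisfy the claim.

Answer: (0, 5), (3, 0), (5, 0)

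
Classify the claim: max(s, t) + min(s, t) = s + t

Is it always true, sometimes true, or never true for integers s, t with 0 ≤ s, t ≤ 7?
Always true

The identity holds for every pair in the range. For instance at (s, t) = (1, 7): both sides equal 8.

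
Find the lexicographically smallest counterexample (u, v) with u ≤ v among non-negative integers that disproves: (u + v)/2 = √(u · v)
(u, v) = (0, 1)

Substituting (0, 1) into the claim:
LHS = (0 + 1)/2 = 1/2
RHS = √(0 · 1) = 0

Since LHS ≠ RHS, this pair disproves the claim, and no lexicographically smaller pair (u ≤ v, non-negative integers) does.

For instance (0, 7) is also a counterexample (LHS = 7/2, RHS = 0), but it's lexicographically larger.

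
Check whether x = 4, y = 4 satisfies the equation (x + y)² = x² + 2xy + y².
Holds

Substituting x = 4, y = 4:

LHS = (4 + 4)² = 64
RHS = 4² + 2·4·4 + 4² = 64

LHS = RHS, so the equation holds at this point.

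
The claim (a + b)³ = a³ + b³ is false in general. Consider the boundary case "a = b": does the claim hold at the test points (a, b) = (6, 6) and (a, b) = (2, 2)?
No, fails at both test points

At (6, 6): LHS = 1728 ≠ RHS = 432
At (2, 2): LHS = 64 ≠ RHS = 16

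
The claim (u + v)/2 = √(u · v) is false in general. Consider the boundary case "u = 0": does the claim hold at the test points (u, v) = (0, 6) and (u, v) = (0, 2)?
At (0, 6): LHS = 3 ≠ RHS = 0
At (0, 2): LHS = 1 ≠ RHS = 0

Answer: No, fails at both test points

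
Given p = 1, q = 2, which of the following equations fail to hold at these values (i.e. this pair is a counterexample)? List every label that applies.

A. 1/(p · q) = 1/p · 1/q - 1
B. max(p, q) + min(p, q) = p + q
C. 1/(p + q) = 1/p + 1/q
A, C

Evaluating each claim at the given values:
A. LHS = 1/2, RHS = -1/2 → fails here (LHS ≠ RHS)
B. LHS = 3, RHS = 3 → holds here (LHS = RHS)
C. LHS = 1/3, RHS = 3/2 → fails here (LHS ≠ RHS)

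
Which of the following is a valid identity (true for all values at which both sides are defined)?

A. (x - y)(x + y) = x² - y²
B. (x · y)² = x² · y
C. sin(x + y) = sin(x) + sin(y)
A

A: holds — e.g. at (5, 8), both sides equal -39.
B: fails at (2, 2) — LHS = 16, RHS = 8.
C: fails at (3, 4) — LHS = sin(7) ≈ 0.657, RHS = sin(4) + sin(3) ≈ -0.6157.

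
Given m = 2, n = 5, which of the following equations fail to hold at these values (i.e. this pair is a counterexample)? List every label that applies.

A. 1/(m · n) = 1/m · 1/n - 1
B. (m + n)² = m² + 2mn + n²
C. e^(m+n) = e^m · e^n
Evaluating each claim at the given values:
A. LHS = 1/10, RHS = -9/10 → fails here (LHS ≠ RHS)
B. LHS = 49, RHS = 49 → holds here (LHS = RHS)
C. LHS = e^7 ≈ 1097, RHS = e^7 ≈ 1097 → holds here (LHS = RHS)

Answer: A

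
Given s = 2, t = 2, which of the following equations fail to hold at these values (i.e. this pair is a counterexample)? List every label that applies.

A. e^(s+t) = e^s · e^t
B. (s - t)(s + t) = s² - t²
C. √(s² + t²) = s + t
Evaluating each claim at the given values:
A. LHS = e^4 ≈ 54.6, RHS = e^4 ≈ 54.6 → holds here (LHS = RHS)
B. LHS = 0, RHS = 0 → holds here (LHS = RHS)
C. LHS = 2·√(2) ≈ 2.828, RHS = 4 → fails here (LHS ≠ RHS)

Answer: C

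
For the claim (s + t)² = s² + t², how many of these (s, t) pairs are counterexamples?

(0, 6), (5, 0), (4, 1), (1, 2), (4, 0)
2

Testing each pair:
(0, 6): LHS = 36, RHS = 36 → satisfies claim
(5, 0): LHS = 25, RHS = 25 → satisfies claim
(4, 1): LHS = 25, RHS = 17 → counterexample
(1, 2): LHS = 9, RHS = 5 → counterexample
(4, 0): LHS = 16, RHS = 16 → satisfies claim

That makes 2 counterexamples.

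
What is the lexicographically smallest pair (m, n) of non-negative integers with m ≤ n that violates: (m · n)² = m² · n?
Substituting (1, 2) into the claim:
LHS = (1 · 2)² = 4
RHS = 1² · 2 = 2

Since LHS ≠ RHS, this pair disproves the claim, and no lexicographically smaller pair (m ≤ n, non-negative integers) does.

For instance (3, 5) is also a counterexample (LHS = 225, RHS = 45), but it's lexicographically larger.

Answer: (m, n) = (1, 2)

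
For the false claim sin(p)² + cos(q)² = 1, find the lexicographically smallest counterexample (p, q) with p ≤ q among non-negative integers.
At (0, 0): both sides equal 1, so it holds there.

Substituting (0, 1) into the claim:
LHS = sin(0)² + cos(1)² = cos(1)² ≈ 0.2919
RHS = 1

Since LHS ≠ RHS, this pair disproves the claim, and no lexicographically smaller pair (p ≤ q, non-negative integers) does.

For instance (1, 3) is also a counterexample (LHS = sin(1)² + cos(3)² ≈ 1.688, RHS = 1), but it's lexicographically larger.

Answer: (p, q) = (0, 1)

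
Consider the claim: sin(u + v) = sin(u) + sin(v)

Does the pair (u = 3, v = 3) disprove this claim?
Substituting u = 3, v = 3:
LHS = sin(3 + 3) = sin(6) ≈ -0.2794
RHS = sin(3) + sin(3) = 2·sin(3) ≈ 0.2822

Since LHS ≠ RHS, this pair disproves the claim.

Answer: Yes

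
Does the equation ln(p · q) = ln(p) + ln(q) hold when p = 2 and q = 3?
Substituting p = 2, q = 3:

LHS = ln(2 · 3) = ln(6) ≈ 1.792
RHS = ln(2) + ln(3) ≈ 1.792

LHS = RHS, so the equation holds at this point.

Answer: Holds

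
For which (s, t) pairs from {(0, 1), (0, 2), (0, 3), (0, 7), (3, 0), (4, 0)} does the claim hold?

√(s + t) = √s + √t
Testing each pair:
(0, 1): LHS = 1, RHS = 1 → holds
(0, 2): LHS = √(2) ≈ 1.414, RHS = √(2) ≈ 1.414 → holds
(0, 3): LHS = √(3) ≈ 1.732, RHS = √(3) ≈ 1.732 → holds
(0, 7): LHS = √(7) ≈ 2.646, RHS = √(7) ≈ 2.646 → holds
(3, 0): LHS = √(3) ≈ 1.732, RHS = √(3) ≈ 1.732 → holds
(4, 0): LHS = 2, RHS = 2 → holds

Every pair satisfies the claim.

Answer: All pairs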